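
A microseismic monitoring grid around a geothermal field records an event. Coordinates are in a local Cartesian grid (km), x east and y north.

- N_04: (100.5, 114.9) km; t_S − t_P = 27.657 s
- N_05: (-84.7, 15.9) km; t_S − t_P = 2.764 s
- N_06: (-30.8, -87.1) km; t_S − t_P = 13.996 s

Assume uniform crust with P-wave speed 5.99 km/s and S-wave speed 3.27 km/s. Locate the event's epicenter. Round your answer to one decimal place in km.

-66.9 km east, 7.0 km north

Distance from S−P lag: d = Δt · v_P v_S / (v_P − v_S) = Δt · (5.99·3.27)/(5.99−3.27) ≈ 7.2012·Δt.
So d_N_04 = 199.16, d_N_05 = 19.90, d_N_06 = 100.79 km.
Circle about each station: (x − 100.5)² + (y − 114.9)² = 199.16²; (x + 84.7)² + (y − 15.9)² = 19.90²; (x + 30.8)² + (y + 87.1)² = 100.79².
Subtracting pairs of circle equations eliminates x²+y² and gives linear equations (the radical axes):
-370.4 x − 198.0 y = 23393.34
-262.6 x − 404.0 y = 14738.87
Solving the 2×2 system: x ≈ -66.9, y ≈ 7.0 km.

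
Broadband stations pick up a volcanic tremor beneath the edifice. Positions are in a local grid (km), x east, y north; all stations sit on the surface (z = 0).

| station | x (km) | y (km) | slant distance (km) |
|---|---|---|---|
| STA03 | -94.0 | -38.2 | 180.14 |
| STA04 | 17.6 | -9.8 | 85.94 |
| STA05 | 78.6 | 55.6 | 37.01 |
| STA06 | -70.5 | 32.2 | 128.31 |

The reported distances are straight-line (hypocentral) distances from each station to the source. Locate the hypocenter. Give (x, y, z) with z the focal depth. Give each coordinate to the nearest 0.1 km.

Each station gives a sphere (x−x_i)² + (y−y_i)² + z² = d_i² (stations at z=0).
Subtracting the STA03 sphere from STA04 and STA05: z² cancels, leaving linear equations in x and y:
223.2 x + 56.8 y = 15175.30
345.2 x + 187.6 y = 30054.76
Solving: x ≈ 51.191, y ≈ 66.010 km (keep extra digits for the depth step; rounded: 51.2, 66.0).
Then from the STA03 sphere: z² = 180.14² − (x + 94.0)² − (y + 38.2)² with x = 51.191, y = 66.010, so z ≈ 22.589 ≈ 22.6 km.
Check against STA06 (with the unrounded solution): distance 128.30 ≈ 128.31 km. ✓

(51.2, 66.0, 22.6)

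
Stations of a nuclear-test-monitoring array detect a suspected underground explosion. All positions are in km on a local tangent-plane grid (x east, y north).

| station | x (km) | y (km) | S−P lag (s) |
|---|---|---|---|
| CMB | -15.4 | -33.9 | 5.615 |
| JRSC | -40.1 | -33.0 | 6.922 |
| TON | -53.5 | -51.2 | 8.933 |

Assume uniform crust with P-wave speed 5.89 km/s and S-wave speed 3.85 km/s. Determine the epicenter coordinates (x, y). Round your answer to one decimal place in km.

15.2 km east, 20.5 km north

Distance from S−P lag: d = Δt · v_P v_S / (v_P − v_S) = Δt · (5.89·3.85)/(5.89−3.85) ≈ 11.1159·Δt.
So d_CMB = 62.42, d_JRSC = 76.94, d_TON = 99.30 km.
Circle about each station: (x + 15.4)² + (y + 33.9)² = 62.42²; (x + 40.1)² + (y + 33.0)² = 76.94²; (x + 53.5)² + (y + 51.2)² = 99.30².
Subtracting pairs of circle equations eliminates x²+y² and gives linear equations (the radical axes):
-49.4 x + 1.8 y = -712.87
-76.2 x − 34.6 y = -1866.91
Solving the 2×2 system: x ≈ 15.2, y ≈ 20.5 km.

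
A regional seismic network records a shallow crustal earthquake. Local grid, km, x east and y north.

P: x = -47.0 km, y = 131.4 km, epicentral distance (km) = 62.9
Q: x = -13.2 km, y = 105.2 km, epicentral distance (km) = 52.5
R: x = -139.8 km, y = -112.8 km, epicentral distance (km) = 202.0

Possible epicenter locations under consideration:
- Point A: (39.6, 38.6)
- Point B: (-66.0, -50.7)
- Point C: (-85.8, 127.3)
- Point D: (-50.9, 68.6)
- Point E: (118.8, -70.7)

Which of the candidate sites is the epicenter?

For each candidate, compare |candidate − station| to the reported distance:
Point A: residuals P 64.0, Q 32.5, R 32.7 → max 64.0 km
Point B: residuals P 120.2, Q 112.1, R 105.5 → max 120.2 km
Point C: residuals P 23.9, Q 23.4, R 44.1 → max 44.1 km
Point D: residuals P 0.0, Q 0.0, R 0.0 → max 0.0 km
Point E: residuals P 198.5, Q 167.4, R 60.0 → max 198.5 km
Only Point D has all residuals ≈ 0.

Point D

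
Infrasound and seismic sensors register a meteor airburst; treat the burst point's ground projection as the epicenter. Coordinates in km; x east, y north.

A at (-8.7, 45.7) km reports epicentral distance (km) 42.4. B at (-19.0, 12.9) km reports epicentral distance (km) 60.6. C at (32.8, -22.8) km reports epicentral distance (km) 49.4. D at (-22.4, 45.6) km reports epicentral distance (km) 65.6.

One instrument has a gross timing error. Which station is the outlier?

A

Solve using three stations at a time. Using B, C, D (subtract circle equations pairwise → linear system) gives (x, y) ≈ (40.1, 25.9).
Distances from that point to each station vs reported:
  A: calculated 52.6 vs reported 42.4 → residual 10.2 km
  B: calculated 60.5 vs reported 60.6 → residual 0.1 km
  C: calculated 49.3 vs reported 49.4 → residual 0.1 km
  D: calculated 65.5 vs reported 65.6 → residual 0.1 km
B, C, D are mutually consistent (residuals ≈ 0); A is off by 10.2 km.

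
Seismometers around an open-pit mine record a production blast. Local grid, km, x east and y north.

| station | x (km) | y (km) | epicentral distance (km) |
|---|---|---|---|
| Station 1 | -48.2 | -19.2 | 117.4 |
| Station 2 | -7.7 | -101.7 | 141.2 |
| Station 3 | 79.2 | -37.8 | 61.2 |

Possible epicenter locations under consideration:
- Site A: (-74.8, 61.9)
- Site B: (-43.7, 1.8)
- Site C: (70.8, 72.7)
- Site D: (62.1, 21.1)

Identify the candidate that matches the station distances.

For each candidate, compare |candidate − station| to the reported distance:
Site A: residuals Station 1 32.0, Station 2 35.6, Station 3 122.3 → max 122.3 km
Site B: residuals Station 1 95.9, Station 2 31.6, Station 3 67.9 → max 95.9 km
Site C: residuals Station 1 33.0, Station 2 50.1, Station 3 49.6 → max 50.1 km
Site D: residuals Station 1 0.0, Station 2 0.1, Station 3 0.1 → max 0.1 km
Only Site D has all residuals ≈ 0.

Site D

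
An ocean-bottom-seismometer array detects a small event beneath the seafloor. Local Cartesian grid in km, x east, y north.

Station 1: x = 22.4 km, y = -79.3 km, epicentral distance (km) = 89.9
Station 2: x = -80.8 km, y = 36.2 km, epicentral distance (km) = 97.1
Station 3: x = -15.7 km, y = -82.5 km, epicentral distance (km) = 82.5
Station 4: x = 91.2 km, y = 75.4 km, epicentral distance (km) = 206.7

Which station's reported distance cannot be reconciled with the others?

Solve using three stations at a time. Using Station 1, Station 2, Station 4 (subtract circle equations pairwise → linear system) gives (x, y) ≈ (-65.3, -59.6).
Distances from that point to each station vs reported:
  Station 1: calculated 89.9 vs reported 89.9 → residual 0.0 km
  Station 2: calculated 97.1 vs reported 97.1 → residual 0.0 km
  Station 3: calculated 54.6 vs reported 82.5 → residual 27.9 km
  Station 4: calculated 206.7 vs reported 206.7 → residual 0.0 km
Station 1, Station 2, Station 4 are mutually consistent (residuals ≈ 0); Station 3 is off by 27.9 km.

Station 3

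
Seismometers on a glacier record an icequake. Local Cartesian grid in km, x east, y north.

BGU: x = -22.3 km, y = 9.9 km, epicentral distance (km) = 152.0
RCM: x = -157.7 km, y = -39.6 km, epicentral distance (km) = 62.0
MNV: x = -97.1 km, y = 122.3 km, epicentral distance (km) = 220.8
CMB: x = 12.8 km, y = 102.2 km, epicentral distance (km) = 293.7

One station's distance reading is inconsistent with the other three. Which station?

CMB

Solve using three stations at a time. Using BGU, RCM, MNV (subtract circle equations pairwise → linear system) gives (x, y) ≈ (-131.5, -95.8).
Distances from that point to each station vs reported:
  BGU: calculated 152.0 vs reported 152.0 → residual 0.0 km
  RCM: calculated 62.0 vs reported 62.0 → residual 0.0 km
  MNV: calculated 220.8 vs reported 220.8 → residual 0.0 km
  CMB: calculated 245.0 vs reported 293.7 → residual 48.7 km
BGU, RCM, MNV are mutually consistent (residuals ≈ 0); CMB is off by 48.7 km.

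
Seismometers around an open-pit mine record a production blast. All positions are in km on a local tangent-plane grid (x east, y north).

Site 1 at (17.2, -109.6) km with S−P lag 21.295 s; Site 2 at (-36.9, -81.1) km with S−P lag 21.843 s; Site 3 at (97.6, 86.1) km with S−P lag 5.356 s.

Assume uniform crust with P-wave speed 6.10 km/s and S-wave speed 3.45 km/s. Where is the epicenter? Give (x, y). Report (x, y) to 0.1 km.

(79.3, 47.7)

Distance from S−P lag: d = Δt · v_P v_S / (v_P − v_S) = Δt · (6.10·3.45)/(6.10−3.45) ≈ 7.9415·Δt.
So d_Site 1 = 169.11, d_Site 2 = 173.47, d_Site 3 = 42.53 km.
Circle about each station: (x − 17.2)² + (y + 109.6)² = 169.11²; (x + 36.9)² + (y + 81.1)² = 173.47²; (x − 97.6)² + (y − 86.1)² = 42.53².
Subtracting the Site 1 equation from the Site 2 and Site 3 equations removes the quadratic terms:
-108.2 x + 57.0 y = -5862.83
160.8 x + 391.4 y = 31420.36
Solving the 2×2 system: x ≈ 79.3, y ≈ 47.7 km.
Check against Site 1 (with the unrounded x, y): √((x − 17.2)²+(y + 109.6)²) = 169.11 ≈ 169.11 km. ✓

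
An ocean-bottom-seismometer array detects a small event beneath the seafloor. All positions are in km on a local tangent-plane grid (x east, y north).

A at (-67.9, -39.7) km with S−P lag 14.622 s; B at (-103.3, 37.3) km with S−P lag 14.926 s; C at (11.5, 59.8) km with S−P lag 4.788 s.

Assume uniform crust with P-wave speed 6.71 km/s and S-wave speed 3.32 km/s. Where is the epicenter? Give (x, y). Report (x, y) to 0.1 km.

Distance from S−P lag: d = Δt · v_P v_S / (v_P − v_S) = Δt · (6.71·3.32)/(6.71−3.32) ≈ 6.5714·Δt.
So d_A = 96.09, d_B = 98.09, d_C = 31.46 km.
Circle about each station: (x + 67.9)² + (y + 39.7)² = 96.09²; (x + 103.3)² + (y − 37.3)² = 98.09²; (x − 11.5)² + (y − 59.8)² = 31.46².
Subtracting pairs of circle equations eliminates x²+y² and gives linear equations (the radical axes):
-70.8 x + 154.0 y = 5487.32
158.8 x + 199.0 y = 5765.35
Solving the 2×2 system: x ≈ -5.3, y ≈ 33.2 km.

x ≈ -5.3 km, y ≈ 33.2 km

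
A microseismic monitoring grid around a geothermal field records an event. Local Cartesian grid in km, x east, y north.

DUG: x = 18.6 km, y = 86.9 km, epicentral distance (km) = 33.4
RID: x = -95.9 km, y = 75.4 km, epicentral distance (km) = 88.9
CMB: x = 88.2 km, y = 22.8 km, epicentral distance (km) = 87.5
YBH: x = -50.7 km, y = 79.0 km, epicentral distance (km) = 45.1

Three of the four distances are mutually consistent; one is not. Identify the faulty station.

CMB

Solve using three stations at a time. Using DUG, RID, YBH (subtract circle equations pairwise → linear system) gives (x, y) ≈ (-7.5, 65.8).
Distances from that point to each station vs reported:
  DUG: calculated 33.6 vs reported 33.4 → residual 0.2 km
  RID: calculated 89.0 vs reported 88.9 → residual 0.1 km
  CMB: calculated 104.9 vs reported 87.5 → residual 17.4 km
  YBH: calculated 45.2 vs reported 45.1 → residual 0.1 km
DUG, RID, YBH are mutually consistent (residuals ≈ 0); CMB is off by 17.4 km.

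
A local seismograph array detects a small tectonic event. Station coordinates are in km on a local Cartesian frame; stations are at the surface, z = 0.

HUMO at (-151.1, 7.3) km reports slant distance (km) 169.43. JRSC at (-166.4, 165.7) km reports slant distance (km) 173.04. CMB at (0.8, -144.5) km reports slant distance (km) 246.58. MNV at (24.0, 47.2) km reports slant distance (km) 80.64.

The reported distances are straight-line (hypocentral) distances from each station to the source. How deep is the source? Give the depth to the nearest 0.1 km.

depth ≈ 49.9 km

Each station gives a sphere (x−x_i)² + (y−y_i)² + z² = d_i² (stations at z=0).
Subtracting the HUMO sphere from JRSC and CMB: z² cancels, leaving linear equations in x and y:
-30.6 x + 316.8 y = 31024.63
303.8 x − 303.6 y = -34098.78
Solving: x ≈ -15.910, y ≈ 96.395 km (keep extra digits for the depth step; rounded: -15.9, 96.4).
Then from the HUMO sphere: z² = 169.43² − (x + 151.1)² − (y − 7.3)² with x = -15.910, y = 96.395, so z ≈ 49.923 ≈ 49.9 km.
Check against MNV (with the unrounded solution): distance 80.65 ≈ 80.64 km. ✓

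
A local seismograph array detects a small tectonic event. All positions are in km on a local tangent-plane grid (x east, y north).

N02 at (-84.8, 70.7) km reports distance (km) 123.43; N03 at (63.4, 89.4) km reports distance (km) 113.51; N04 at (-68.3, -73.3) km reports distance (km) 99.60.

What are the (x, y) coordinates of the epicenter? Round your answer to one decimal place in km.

(8.6, -10.0)

Circle about each station: (x + 84.8)² + (y − 70.7)² = 123.43²; (x − 63.4)² + (y − 89.4)² = 113.51²; (x + 68.3)² + (y + 73.3)² = 99.60².
Subtracting the N02 equation from the N03 and N04 equations removes the quadratic terms:
296.4 x + 37.4 y = 2172.83
33.0 x − 288.0 y = 3163.05
Solving the 2×2 system: x ≈ 8.6, y ≈ -10.0 km.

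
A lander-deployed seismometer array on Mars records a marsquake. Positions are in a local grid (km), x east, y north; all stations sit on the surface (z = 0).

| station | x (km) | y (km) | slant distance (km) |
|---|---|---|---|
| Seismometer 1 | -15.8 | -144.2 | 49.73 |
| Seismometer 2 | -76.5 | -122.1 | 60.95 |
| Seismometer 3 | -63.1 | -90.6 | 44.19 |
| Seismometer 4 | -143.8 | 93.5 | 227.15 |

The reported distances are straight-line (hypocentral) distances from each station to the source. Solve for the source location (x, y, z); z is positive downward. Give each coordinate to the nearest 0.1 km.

x ≈ -23.2 km, y ≈ -98.2 km, depth ≈ 17.4 km

Each station gives a sphere (x−x_i)² + (y−y_i)² + z² = d_i² (stations at z=0).
Subtracting the Seismometer 1 sphere from Seismometer 2 and Seismometer 3: z² cancels, leaving linear equations in x and y:
-121.4 x + 44.2 y = -1524.45
-94.6 x + 107.2 y = -8332.99
Solving: x ≈ -23.197, y ≈ -98.204 km (keep extra digits for the depth step; rounded: -23.2, -98.2).
Then from the Seismometer 1 sphere: z² = 49.73² − (x + 15.8)² − (y + 144.2)² with x = -23.197, y = -98.204, so z ≈ 17.399 ≈ 17.4 km.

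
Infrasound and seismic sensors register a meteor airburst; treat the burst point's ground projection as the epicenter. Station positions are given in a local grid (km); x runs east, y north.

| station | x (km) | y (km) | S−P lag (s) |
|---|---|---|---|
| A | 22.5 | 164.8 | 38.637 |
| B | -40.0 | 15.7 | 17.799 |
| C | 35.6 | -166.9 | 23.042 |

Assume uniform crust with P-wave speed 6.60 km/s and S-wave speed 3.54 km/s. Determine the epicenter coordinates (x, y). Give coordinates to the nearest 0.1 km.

-123.4 km east, -91.6 km north

Distance from S−P lag: d = Δt · v_P v_S / (v_P − v_S) = Δt · (6.60·3.54)/(6.60−3.54) ≈ 7.6353·Δt.
So d_A = 295.00, d_B = 135.90, d_C = 175.93 km.
Circle about each station: (x − 22.5)² + (y − 164.8)² = 295.00²; (x + 40.0)² + (y − 15.7)² = 135.90²; (x − 35.6)² + (y + 166.9)² = 175.93².
Subtracting the A equation from the B and C equations removes the quadratic terms:
-125.0 x − 298.2 y = 42737.39
26.2 x − 663.4 y = 57531.32
Solving the 2×2 system: x ≈ -123.4, y ≈ -91.6 km.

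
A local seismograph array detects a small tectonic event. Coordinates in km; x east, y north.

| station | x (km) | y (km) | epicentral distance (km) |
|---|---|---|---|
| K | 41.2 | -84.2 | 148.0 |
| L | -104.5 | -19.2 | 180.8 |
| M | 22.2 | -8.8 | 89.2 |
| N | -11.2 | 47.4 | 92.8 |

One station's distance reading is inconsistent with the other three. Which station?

L

Solve using three stations at a time. Using K, M, N (subtract circle equations pairwise → linear system) gives (x, y) ≈ (81.2, 58.5).
Distances from that point to each station vs reported:
  K: calculated 148.2 vs reported 148.0 → residual 0.2 km
  L: calculated 201.3 vs reported 180.8 → residual 20.5 km
  M: calculated 89.5 vs reported 89.2 → residual 0.3 km
  N: calculated 93.1 vs reported 92.8 → residual 0.3 km
K, M, N are mutually consistent (residuals ≈ 0); L is off by 20.5 km.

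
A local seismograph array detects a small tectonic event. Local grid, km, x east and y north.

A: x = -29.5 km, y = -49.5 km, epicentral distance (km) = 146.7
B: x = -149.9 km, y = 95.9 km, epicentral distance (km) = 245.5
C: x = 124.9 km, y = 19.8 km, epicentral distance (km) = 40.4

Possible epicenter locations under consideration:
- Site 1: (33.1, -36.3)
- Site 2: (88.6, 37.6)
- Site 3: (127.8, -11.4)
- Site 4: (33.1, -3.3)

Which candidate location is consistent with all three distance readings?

For each candidate, compare |candidate − station| to the reported distance:
Site 1: residuals A 82.7, B 19.7, C 67.2 → max 82.7 km
Site 2: residuals A 0.0, B 0.0, C 0.0 → max 0.0 km
Site 3: residuals A 15.1, B 52.2, C 9.1 → max 52.2 km
Site 4: residuals A 68.9, B 37.3, C 54.3 → max 68.9 km
Only Site 2 has all residuals ≈ 0.

Site 2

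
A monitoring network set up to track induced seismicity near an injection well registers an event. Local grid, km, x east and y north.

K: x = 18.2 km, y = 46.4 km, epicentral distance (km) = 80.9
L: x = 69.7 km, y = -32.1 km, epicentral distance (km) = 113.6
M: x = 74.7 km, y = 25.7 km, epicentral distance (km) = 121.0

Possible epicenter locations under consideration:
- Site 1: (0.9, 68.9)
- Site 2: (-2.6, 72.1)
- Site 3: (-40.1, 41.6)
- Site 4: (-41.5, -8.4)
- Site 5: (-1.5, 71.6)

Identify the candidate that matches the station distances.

Site 4

For each candidate, compare |candidate − station| to the reported distance:
Site 1: residuals K 52.5, L 8.6, M 35.5 → max 52.5 km
Site 2: residuals K 47.8, L 13.2, M 30.8 → max 47.8 km
Site 3: residuals K 22.4, L 18.6, M 5.1 → max 22.4 km
Site 4: residuals K 0.1, L 0.1, M 0.1 → max 0.1 km
Site 5: residuals K 48.9, L 12.2, M 32.0 → max 48.9 km
Only Site 4 has all residuals ≈ 0.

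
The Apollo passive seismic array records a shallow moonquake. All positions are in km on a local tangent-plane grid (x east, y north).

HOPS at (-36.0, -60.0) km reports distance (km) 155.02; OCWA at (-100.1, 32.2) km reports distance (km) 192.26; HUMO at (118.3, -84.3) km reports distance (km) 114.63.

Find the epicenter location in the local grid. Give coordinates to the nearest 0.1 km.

x ≈ 92.1 km, y ≈ 27.3 km

Circle about each station: (x + 36.0)² + (y + 60.0)² = 155.02²; (x + 100.1)² + (y − 32.2)² = 192.26²; (x − 118.3)² + (y + 84.3)² = 114.63².
Subtracting pairs of circle equations eliminates x²+y² and gives linear equations (the radical axes):
-128.2 x + 184.4 y = -6771.86
308.6 x − 48.6 y = 27096.54
Solving the 2×2 system: x ≈ 92.1, y ≈ 27.3 km.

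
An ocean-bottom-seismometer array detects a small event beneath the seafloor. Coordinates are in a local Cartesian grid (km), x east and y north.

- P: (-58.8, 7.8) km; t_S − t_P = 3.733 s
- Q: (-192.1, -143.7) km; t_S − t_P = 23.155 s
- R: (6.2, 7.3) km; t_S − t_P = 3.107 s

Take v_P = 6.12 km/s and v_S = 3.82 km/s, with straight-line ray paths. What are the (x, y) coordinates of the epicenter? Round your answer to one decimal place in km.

(-22.8, 19.8)

Distance from S−P lag: d = Δt · v_P v_S / (v_P − v_S) = Δt · (6.12·3.82)/(6.12−3.82) ≈ 10.1645·Δt.
So d_P = 37.94, d_Q = 235.36, d_R = 31.58 km.
Circle about each station: (x + 58.8)² + (y − 7.8)² = 37.94²; (x + 192.1)² + (y + 143.7)² = 235.36²; (x − 6.2)² + (y − 7.3)² = 31.58².
Subtracting the P equation from the Q and R equations removes the quadratic terms:
-266.6 x − 303.0 y = 78.93
130.0 x − 1.0 y = -2984.40
Solving the 2×2 system: x ≈ -22.8, y ≈ 19.8 km.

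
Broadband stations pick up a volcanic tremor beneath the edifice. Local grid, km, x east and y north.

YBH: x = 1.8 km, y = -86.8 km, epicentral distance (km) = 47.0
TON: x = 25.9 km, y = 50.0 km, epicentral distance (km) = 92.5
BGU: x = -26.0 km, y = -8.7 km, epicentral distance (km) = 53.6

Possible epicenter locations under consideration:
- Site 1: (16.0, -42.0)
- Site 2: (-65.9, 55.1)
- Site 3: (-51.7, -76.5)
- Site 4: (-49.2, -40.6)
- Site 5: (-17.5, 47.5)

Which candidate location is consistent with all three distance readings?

For each candidate, compare |candidate − station| to the reported distance:
Site 1: residuals YBH 0.0, TON 0.0, BGU 0.0 → max 0.0 km
Site 2: residuals YBH 110.2, TON 0.6, BGU 21.6 → max 110.2 km
Site 3: residuals YBH 7.5, TON 55.9, BGU 18.9 → max 55.9 km
Site 4: residuals YBH 21.8, TON 25.2, BGU 14.2 → max 25.2 km
Site 5: residuals YBH 88.7, TON 49.0, BGU 3.2 → max 88.7 km
Only Site 1 has all residuals ≈ 0.

Site 1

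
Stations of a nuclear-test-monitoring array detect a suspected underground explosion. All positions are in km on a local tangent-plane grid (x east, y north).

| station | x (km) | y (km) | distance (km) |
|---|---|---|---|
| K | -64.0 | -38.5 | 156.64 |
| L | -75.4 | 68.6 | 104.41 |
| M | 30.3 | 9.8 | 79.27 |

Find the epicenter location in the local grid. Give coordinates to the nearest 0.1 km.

Circle about each station: (x + 64.0)² + (y + 38.5)² = 156.64²; (x + 75.4)² + (y − 68.6)² = 104.41²; (x − 30.3)² + (y − 9.8)² = 79.27².
Subtracting the K equation from the L and M equations removes the quadratic terms:
-22.8 x + 214.2 y = 18447.51
188.6 x + 96.6 y = 13688.24
Solving the 2×2 system: x ≈ 27.0, y ≈ 89.0 km.

(27.0, 89.0)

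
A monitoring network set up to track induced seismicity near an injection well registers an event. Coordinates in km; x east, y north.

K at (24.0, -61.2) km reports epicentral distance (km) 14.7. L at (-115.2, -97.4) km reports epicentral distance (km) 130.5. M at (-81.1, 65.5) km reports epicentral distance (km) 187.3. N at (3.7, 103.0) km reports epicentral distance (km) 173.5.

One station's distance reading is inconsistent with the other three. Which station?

M

Solve using three stations at a time. Using K, L, N (subtract circle equations pairwise → linear system) gives (x, y) ≈ (12.4, -70.3).
Distances from that point to each station vs reported:
  K: calculated 14.7 vs reported 14.7 → residual 0.0 km
  L: calculated 130.5 vs reported 130.5 → residual 0.0 km
  M: calculated 164.9 vs reported 187.3 → residual 22.4 km
  N: calculated 173.5 vs reported 173.5 → residual 0.0 km
K, L, N are mutually consistent (residuals ≈ 0); M is off by 22.4 km.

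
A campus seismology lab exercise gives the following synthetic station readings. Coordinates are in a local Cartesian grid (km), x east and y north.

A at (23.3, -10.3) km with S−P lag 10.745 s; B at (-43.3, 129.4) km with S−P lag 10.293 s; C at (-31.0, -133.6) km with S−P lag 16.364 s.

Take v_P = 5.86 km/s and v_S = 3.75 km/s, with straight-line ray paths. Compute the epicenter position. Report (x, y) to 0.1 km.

Distance from S−P lag: d = Δt · v_P v_S / (v_P − v_S) = Δt · (5.86·3.75)/(5.86−3.75) ≈ 10.4147·Δt.
So d_A = 111.91, d_B = 107.20, d_C = 170.43 km.
Circle about each station: (x − 23.3)² + (y + 10.3)² = 111.91²; (x + 43.3)² + (y − 129.4)² = 107.20²; (x + 31.0)² + (y + 133.6)² = 170.43².
Subtracting the A equation from the B and C equations removes the quadratic terms:
-133.2 x + 279.4 y = 19002.28
-108.6 x − 246.6 y = 1638.44
Solving the 2×2 system: x ≈ -81.4, y ≈ 29.2 km.

-81.4 km east, 29.2 km north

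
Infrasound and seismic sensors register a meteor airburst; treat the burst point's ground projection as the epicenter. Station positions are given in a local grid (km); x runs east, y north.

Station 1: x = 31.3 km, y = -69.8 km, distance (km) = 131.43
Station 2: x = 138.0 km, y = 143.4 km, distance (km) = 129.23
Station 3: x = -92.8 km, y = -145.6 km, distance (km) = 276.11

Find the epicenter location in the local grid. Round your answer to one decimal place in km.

Circle about each station: (x − 31.3)² + (y + 69.8)² = 131.43²; (x − 138.0)² + (y − 143.4)² = 129.23²; (x + 92.8)² + (y + 145.6)² = 276.11².
Subtracting pairs of circle equations eliminates x²+y² and gives linear equations (the radical axes):
213.4 x + 426.4 y = 34329.28
-248.2 x − 151.6 y = -35003.42
Solving the 2×2 system: x ≈ 132.3, y ≈ 14.3 km.
Check against Station 1 (with the unrounded x, y): √((x − 31.3)²+(y + 69.8)²) = 131.43 ≈ 131.43 km. ✓

x ≈ 132.3 km, y ≈ 14.3 km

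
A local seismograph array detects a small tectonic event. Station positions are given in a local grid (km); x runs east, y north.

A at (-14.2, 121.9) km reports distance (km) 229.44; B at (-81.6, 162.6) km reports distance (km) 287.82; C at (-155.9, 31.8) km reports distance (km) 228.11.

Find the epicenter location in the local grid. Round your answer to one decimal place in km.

Circle about each station: (x + 14.2)² + (y − 121.9)² = 229.44²; (x + 81.6)² + (y − 162.6)² = 287.82²; (x + 155.9)² + (y − 31.8)² = 228.11².
Subtracting the A equation from the B and C equations removes the quadratic terms:
-134.8 x + 81.4 y = -12161.57
-283.4 x − 180.2 y = 10863.34
Solving the 2×2 system: x ≈ 27.6, y ≈ -103.7 km.

27.6 km east, -103.7 km north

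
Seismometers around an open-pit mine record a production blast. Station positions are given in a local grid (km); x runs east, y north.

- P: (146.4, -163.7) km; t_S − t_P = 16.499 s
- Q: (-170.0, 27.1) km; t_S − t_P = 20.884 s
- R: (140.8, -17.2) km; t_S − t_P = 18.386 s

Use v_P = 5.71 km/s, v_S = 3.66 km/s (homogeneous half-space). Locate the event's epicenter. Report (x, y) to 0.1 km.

-16.0 km east, -119.9 km north

Distance from S−P lag: d = Δt · v_P v_S / (v_P − v_S) = Δt · (5.71·3.66)/(5.71−3.66) ≈ 10.1944·Δt.
So d_P = 168.20, d_Q = 212.90, d_R = 187.43 km.
Circle about each station: (x − 146.4)² + (y + 163.7)² = 168.20²; (x + 170.0)² + (y − 27.1)² = 212.90²; (x − 140.8)² + (y + 17.2)² = 187.43².
Subtracting pairs of circle equations eliminates x²+y² and gives linear equations (the radical axes):
-632.8 x + 381.6 y = -35631.41
-11.2 x + 293.0 y = -34948.93
Solving the 2×2 system: x ≈ -16.0, y ≈ -119.9 km.
Check against P (with the unrounded x, y): √((x − 146.4)²+(y + 163.7)²) = 168.20 ≈ 168.20 km. ✓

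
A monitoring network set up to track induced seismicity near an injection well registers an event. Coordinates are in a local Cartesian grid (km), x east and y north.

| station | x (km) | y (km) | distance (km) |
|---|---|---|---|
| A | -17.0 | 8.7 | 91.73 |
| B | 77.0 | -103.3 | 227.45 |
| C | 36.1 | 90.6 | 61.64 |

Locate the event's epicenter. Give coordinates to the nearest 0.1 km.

Circle about each station: (x + 17.0)² + (y − 8.7)² = 91.73²; (x − 77.0)² + (y + 103.3)² = 227.45²; (x − 36.1)² + (y − 90.6)² = 61.64².
Subtracting the A equation from the B and C equations removes the quadratic terms:
188.0 x − 224.0 y = -27083.91
106.2 x + 163.8 y = 13761.78
Solving the 2×2 system: x ≈ -24.8, y ≈ 100.1 km.

-24.8 km east, 100.1 km north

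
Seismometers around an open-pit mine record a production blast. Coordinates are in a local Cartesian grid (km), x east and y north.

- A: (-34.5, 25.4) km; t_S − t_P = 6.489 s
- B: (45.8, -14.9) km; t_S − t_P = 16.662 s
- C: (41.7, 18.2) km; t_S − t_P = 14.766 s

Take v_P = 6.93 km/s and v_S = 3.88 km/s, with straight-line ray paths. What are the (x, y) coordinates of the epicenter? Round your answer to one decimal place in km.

Distance from S−P lag: d = Δt · v_P v_S / (v_P − v_S) = Δt · (6.93·3.88)/(6.93−3.88) ≈ 8.8159·Δt.
So d_A = 57.21, d_B = 146.89, d_C = 130.18 km.
Circle about each station: (x + 34.5)² + (y − 25.4)² = 57.21²; (x − 45.8)² + (y + 14.9)² = 146.89²; (x − 41.7)² + (y − 18.2)² = 130.18².
Subtracting pairs of circle equations eliminates x²+y² and gives linear equations (the radical axes):
160.6 x − 80.6 y = -17819.45
152.4 x − 14.4 y = -13439.13
Solving the 2×2 system: x ≈ -82.9, y ≈ 55.9 km.

x ≈ -82.9 km, y ≈ 55.9 km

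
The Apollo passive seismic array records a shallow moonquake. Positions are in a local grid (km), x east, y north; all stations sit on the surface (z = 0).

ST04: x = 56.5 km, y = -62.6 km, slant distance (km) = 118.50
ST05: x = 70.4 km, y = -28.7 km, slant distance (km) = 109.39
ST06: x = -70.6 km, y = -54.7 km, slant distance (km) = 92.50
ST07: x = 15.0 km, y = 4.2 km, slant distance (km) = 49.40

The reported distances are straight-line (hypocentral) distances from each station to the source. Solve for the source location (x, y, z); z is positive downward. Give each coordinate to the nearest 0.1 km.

x ≈ -23.7 km, y ≈ 20.7 km, depth ≈ 25.9 km

Each station gives a sphere (x−x_i)² + (y−y_i)² + z² = d_i² (stations at z=0).
Subtracting the ST04 sphere from ST05 and ST06: z² cancels, leaving linear equations in x and y:
27.8 x + 67.8 y = 744.92
-254.2 x + 15.8 y = 6351.44
Solving: x ≈ -23.699, y ≈ 20.704 km (keep extra digits for the depth step; rounded: -23.7, 20.7).
Then from the ST04 sphere: z² = 118.50² − (x − 56.5)² − (y + 62.6)² with x = -23.699, y = 20.704, so z ≈ 25.900 ≈ 25.9 km.
Check against ST07 (with the unrounded solution): distance 49.40 ≈ 49.40 km. ✓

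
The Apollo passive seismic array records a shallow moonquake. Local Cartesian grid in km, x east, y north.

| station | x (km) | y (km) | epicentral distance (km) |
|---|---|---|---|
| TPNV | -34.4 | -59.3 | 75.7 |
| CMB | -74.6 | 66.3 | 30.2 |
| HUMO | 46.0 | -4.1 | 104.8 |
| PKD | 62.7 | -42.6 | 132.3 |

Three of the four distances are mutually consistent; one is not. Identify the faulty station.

CMB

Solve using three stations at a time. Using TPNV, HUMO, PKD (subtract circle equations pairwise → linear system) gives (x, y) ≈ (-57.4, 12.8).
Distances from that point to each station vs reported:
  TPNV: calculated 75.7 vs reported 75.7 → residual 0.0 km
  CMB: calculated 56.1 vs reported 30.2 → residual 25.9 km
  HUMO: calculated 104.8 vs reported 104.8 → residual 0.0 km
  PKD: calculated 132.3 vs reported 132.3 → residual 0.0 km
TPNV, HUMO, PKD are mutually consistent (residuals ≈ 0); CMB is off by 25.9 km.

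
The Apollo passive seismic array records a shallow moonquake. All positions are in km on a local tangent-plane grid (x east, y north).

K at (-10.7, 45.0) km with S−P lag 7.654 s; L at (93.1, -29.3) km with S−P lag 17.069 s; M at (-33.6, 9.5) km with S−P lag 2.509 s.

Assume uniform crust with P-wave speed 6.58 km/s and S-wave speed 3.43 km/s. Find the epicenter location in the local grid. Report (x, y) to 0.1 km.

-27.2 km east, -7.3 km north

Distance from S−P lag: d = Δt · v_P v_S / (v_P − v_S) = Δt · (6.58·3.43)/(6.58−3.43) ≈ 7.1649·Δt.
So d_K = 54.84, d_L = 122.30, d_M = 17.98 km.
Circle about each station: (x + 10.7)² + (y − 45.0)² = 54.84²; (x − 93.1)² + (y + 29.3)² = 122.30²; (x + 33.6)² + (y − 9.5)² = 17.98².
Subtracting the K equation from the L and M equations removes the quadratic terms:
207.6 x − 148.6 y = -4563.25
-45.8 x − 71.0 y = 1763.87
Solving the 2×2 system: x ≈ -27.2, y ≈ -7.3 km.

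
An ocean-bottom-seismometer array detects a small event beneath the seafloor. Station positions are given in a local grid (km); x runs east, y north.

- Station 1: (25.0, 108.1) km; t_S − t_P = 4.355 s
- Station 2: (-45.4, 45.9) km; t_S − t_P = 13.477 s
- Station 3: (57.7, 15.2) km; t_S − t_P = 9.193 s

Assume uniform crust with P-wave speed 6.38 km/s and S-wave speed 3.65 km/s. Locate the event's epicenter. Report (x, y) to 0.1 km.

59.2 km east, 93.6 km north

Distance from S−P lag: d = Δt · v_P v_S / (v_P − v_S) = Δt · (6.38·3.65)/(6.38−3.65) ≈ 8.5300·Δt.
So d_Station 1 = 37.15, d_Station 2 = 114.96, d_Station 3 = 78.42 km.
Circle about each station: (x − 25.0)² + (y − 108.1)² = 37.15²; (x + 45.4)² + (y − 45.9)² = 114.96²; (x − 57.7)² + (y − 15.2)² = 78.42².
Subtracting the Station 1 equation from the Station 2 and Station 3 equations removes the quadratic terms:
-140.8 x − 124.4 y = -19978.32
65.4 x − 185.8 y = -13519.85
Solving the 2×2 system: x ≈ 59.2, y ≈ 93.6 km.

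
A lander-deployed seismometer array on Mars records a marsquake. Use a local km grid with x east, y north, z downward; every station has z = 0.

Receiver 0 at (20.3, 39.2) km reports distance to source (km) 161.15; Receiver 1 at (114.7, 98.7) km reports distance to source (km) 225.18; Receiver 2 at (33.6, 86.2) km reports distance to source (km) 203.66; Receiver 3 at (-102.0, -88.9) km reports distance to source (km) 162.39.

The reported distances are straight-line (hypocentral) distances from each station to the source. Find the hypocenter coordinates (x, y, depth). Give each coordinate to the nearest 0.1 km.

x ≈ 48.2 km, y ≈ -108.3 km, depth ≈ 58.6 km

Each station gives a sphere (x−x_i)² + (y−y_i)² + z² = d_i² (stations at z=0).
Subtracting the Receiver 0 sphere from Receiver 1 and Receiver 2: z² cancels, leaving linear equations in x and y:
188.8 x + 119.0 y = -3787.66
26.6 x + 94.0 y = -8897.40
Solving: x ≈ 48.194, y ≈ -108.291 km (keep extra digits for the depth step; rounded: 48.2, -108.3).
Then from the Receiver 0 sphere: z² = 161.15² − (x − 20.3)² − (y − 39.2)² with x = 48.194, y = -108.291, so z ≈ 58.631 ≈ 58.6 km.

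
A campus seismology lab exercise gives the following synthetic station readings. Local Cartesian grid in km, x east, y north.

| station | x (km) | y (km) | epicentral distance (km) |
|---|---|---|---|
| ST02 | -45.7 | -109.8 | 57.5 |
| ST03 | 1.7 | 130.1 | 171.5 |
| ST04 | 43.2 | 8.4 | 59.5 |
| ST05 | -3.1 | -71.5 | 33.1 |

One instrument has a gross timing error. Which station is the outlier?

ST02

Solve using three stations at a time. Using ST03, ST04, ST05 (subtract circle equations pairwise → linear system) gives (x, y) ≈ (10.3, -41.2).
Distances from that point to each station vs reported:
  ST02: calculated 88.6 vs reported 57.5 → residual 31.1 km
  ST03: calculated 171.5 vs reported 171.5 → residual 0.0 km
  ST04: calculated 59.5 vs reported 59.5 → residual 0.0 km
  ST05: calculated 33.1 vs reported 33.1 → residual 0.0 km
ST03, ST04, ST05 are mutually consistent (residuals ≈ 0); ST02 is off by 31.1 km.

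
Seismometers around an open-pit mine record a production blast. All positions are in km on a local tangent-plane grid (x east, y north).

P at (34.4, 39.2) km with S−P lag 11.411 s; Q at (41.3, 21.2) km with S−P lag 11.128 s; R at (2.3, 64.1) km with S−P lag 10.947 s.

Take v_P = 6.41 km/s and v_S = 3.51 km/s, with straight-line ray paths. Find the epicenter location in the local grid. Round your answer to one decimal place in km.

x ≈ -39.2 km, y ≈ -10.0 km

Distance from S−P lag: d = Δt · v_P v_S / (v_P − v_S) = Δt · (6.41·3.51)/(6.41−3.51) ≈ 7.7583·Δt.
So d_P = 88.53, d_Q = 86.33, d_R = 84.93 km.
Circle about each station: (x − 34.4)² + (y − 39.2)² = 88.53²; (x − 41.3)² + (y − 21.2)² = 86.33²; (x − 2.3)² + (y − 64.1)² = 84.93².
Subtracting the P equation from the Q and R equations removes the quadratic terms:
13.8 x − 36.0 y = -180.18
-64.2 x + 49.8 y = 2018.56
Solving the 2×2 system: x ≈ -39.2, y ≈ -10.0 km.
Check against P (with the unrounded x, y): √((x − 34.4)²+(y − 39.2)²) = 88.57 ≈ 88.53 km. ✓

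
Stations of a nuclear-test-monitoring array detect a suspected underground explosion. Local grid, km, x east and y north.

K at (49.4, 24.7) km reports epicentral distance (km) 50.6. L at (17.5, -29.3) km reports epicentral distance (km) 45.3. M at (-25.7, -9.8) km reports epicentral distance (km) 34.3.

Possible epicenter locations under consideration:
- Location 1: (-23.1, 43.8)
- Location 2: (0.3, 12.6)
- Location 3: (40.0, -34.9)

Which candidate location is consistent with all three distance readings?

Location 2

For each candidate, compare |candidate − station| to the reported distance:
Location 1: residuals K 24.4, L 38.3, M 19.4 → max 38.3 km
Location 2: residuals K 0.0, L 0.0, M 0.0 → max 0.0 km
Location 3: residuals K 9.7, L 22.1, M 36.0 → max 36.0 km
Only Location 2 has all residuals ≈ 0.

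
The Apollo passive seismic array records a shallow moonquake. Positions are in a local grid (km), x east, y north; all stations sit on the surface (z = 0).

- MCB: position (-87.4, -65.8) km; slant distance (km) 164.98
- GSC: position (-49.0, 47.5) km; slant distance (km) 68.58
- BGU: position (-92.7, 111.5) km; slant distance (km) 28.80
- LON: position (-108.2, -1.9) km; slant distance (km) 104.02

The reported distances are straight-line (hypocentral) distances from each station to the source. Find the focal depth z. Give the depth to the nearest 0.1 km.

Each station gives a sphere (x−x_i)² + (y−y_i)² + z² = d_i² (stations at z=0).
Subtracting the MCB sphere from GSC and BGU: z² cancels, leaving linear equations in x and y:
76.8 x + 226.6 y = 15204.03
-10.6 x + 354.6 y = 35446.10
Solving: x ≈ -89.108, y ≈ 97.297 km (keep extra digits for the depth step; rounded: -89.1, 97.3).
Then from the MCB sphere: z² = 164.98² − (x + 87.4)² − (y + 65.8)² with x = -89.108, y = 97.297, so z ≈ 24.796 ≈ 24.8 km.

depth ≈ 24.8 km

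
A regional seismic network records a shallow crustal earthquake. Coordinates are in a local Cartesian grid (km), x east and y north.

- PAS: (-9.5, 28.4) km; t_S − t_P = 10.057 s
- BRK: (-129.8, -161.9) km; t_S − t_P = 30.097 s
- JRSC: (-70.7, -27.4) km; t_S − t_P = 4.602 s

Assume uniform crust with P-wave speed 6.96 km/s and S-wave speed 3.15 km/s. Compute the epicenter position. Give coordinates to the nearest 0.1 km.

Distance from S−P lag: d = Δt · v_P v_S / (v_P − v_S) = Δt · (6.96·3.15)/(6.96−3.15) ≈ 5.7543·Δt.
So d_PAS = 57.87, d_BRK = 173.19, d_JRSC = 26.48 km.
Circle about each station: (x + 9.5)² + (y − 28.4)² = 57.87²; (x + 129.8)² + (y + 161.9)² = 173.19²; (x + 70.7)² + (y + 27.4)² = 26.48².
Subtracting pairs of circle equations eliminates x²+y² and gives linear equations (the radical axes):
-240.6 x − 380.6 y = 15517.00
-122.4 x − 111.6 y = 7500.19
Solving the 2×2 system: x ≈ -56.9, y ≈ -4.8 km.

(-56.9, -4.8)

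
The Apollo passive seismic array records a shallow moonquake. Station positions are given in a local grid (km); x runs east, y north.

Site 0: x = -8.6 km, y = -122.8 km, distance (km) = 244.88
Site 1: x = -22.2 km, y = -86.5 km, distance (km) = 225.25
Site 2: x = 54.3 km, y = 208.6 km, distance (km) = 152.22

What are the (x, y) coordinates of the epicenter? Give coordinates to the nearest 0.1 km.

Circle about each station: (x + 8.6)² + (y + 122.8)² = 244.88²; (x + 22.2)² + (y + 86.5)² = 225.25²; (x − 54.3)² + (y − 208.6)² = 152.22².
Subtracting pairs of circle equations eliminates x²+y² and gives linear equations (the radical axes):
-27.2 x + 72.6 y = 2049.94
125.8 x + 662.8 y = 68103.94
Solving the 2×2 system: x ≈ 132.0, y ≈ 77.7 km.

132.0 km east, 77.7 km north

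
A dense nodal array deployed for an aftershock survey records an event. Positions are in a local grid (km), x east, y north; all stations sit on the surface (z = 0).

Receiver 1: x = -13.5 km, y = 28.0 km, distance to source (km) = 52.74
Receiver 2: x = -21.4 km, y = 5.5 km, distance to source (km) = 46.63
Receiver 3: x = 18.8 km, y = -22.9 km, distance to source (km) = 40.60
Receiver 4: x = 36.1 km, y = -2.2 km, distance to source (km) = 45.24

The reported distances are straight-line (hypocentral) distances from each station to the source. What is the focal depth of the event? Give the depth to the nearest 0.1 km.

Each station gives a sphere (x−x_i)² + (y−y_i)² + z² = d_i² (stations at z=0).
Subtracting the Receiver 1 sphere from Receiver 2 and Receiver 3: z² cancels, leaving linear equations in x and y:
-15.8 x − 45.0 y = 129.11
64.6 x − 101.8 y = 1044.75
Solving: x ≈ 7.501, y ≈ -5.503 km (keep extra digits for the depth step; rounded: 7.5, -5.5).
Then from the Receiver 1 sphere: z² = 52.74² − (x + 13.5)² − (y − 28.0)² with x = 7.501, y = -5.503, so z ≈ 34.900 ≈ 34.9 km.
Check against Receiver 4 (with the unrounded solution): distance 45.24 ≈ 45.24 km. ✓

z ≈ 34.9 km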